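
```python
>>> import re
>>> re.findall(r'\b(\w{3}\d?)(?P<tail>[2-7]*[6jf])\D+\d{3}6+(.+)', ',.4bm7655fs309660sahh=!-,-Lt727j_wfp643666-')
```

This matches a word boundary (`\b`, zero-width); then exactly 3 of a word character, then optionally a digit (captured); then zero or more of a character in [2-7], then one of [6jf] (captured as 'tail'); then one or more of a non-digit, then exactly 3 of a digit, then one or more of the literal '6'; then one or more of any character (captured).
Matches: at [2:43] match '4bm7655fs309660sahh=!-,-Lt727j_wfp643666-', groups = ('4bm7', '655f', '0sahh=!-,-Lt727j_wfp643666-').
With 3 capturing groups, `findall` returns a 3-tuple per match.

[('4bm7', '655f', '0sahh=!-,-Lt727j_wfp643666-')]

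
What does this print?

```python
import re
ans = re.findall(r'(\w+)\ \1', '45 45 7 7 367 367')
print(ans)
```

`\1` has to match the exact text group 1 already captured.
With a single group, `findall` returns only what that group captured — 3 items.

['45', '7', '367']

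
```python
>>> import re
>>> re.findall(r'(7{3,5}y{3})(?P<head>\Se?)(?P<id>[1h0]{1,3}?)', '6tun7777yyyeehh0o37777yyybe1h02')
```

The pattern matches 3 to 5 of a literal '7', then exactly 3 of a literal 'y' (captured); then a non-whitespace character, then optionally a literal 'e' (captured as 'head'); then 1 to 3 of one of [1h0] (lazy) (captured as 'id').
The `?` after the quantifier makes it lazy — it takes as little as possible before letting the rest of the pattern try.
Matches: at [4:14] match '7777yyyeeh', groups = ('7777yyy', 'ee', 'h'); at [18:28] match '7777yyybe1', groups = ('7777yyy', 'be', '1').
3 groups means each result is a tuple of 3 captured strings — 2 here.

[('7777yyy', 'ee', 'h'), ('7777yyy', 'be', '1')]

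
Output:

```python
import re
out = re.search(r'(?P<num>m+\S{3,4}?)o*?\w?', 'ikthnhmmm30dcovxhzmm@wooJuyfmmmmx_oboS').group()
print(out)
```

mmm30dc

This matches one or more of the literal 'm', then 3 to 4 of a non-whitespace character (lazy) (captured as 'num'); then zero or more of a literal 'o' (lazy), then optionally a word character.
A `+?`/`*?`/`{m,n}?` starts at its minimum and grows only as far as needed for what follows to match.
`re.search` tries every starting position until one works.
The match spans [6:13] → 'mmm30dc'.
Captured: group 1 = 'mmm30d'.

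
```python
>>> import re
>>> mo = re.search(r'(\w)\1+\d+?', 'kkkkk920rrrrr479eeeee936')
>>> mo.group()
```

'kkkkk9'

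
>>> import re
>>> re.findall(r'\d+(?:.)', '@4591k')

The pattern matches one or more of a digit; then any character (non-capturing group).
Walking the string: at [1:6] → '4591k'.
`findall` yields the raw match text (1 of them) because the pattern has no groups.

['4591k']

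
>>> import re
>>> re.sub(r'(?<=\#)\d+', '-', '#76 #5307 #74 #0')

'#- #- #- #-'

The `(?=…)`/`(?<=…)` assertion just peeks at neighbouring text; it doesn't advance the match position.
Every occurrence is swapped for '-'.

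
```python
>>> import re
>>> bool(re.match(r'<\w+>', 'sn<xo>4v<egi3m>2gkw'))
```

False

`re.match` only tries the pattern at the start of the string.
Here the string doesn't start with a match, so the call returns None, and `bool(None)` is False.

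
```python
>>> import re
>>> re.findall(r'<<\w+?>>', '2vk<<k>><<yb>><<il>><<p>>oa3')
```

['<<k>>', '<<yb>>', '<<il>>', '<<p>>']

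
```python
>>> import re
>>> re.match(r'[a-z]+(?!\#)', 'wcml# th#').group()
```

`re.match` won't scan ahead — the pattern has to work from the very first character.
The match spans [0:3] → 'wcm'.

'wcm'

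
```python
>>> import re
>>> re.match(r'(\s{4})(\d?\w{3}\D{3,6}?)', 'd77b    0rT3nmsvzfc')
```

None

This matches exactly 4 of whitespace (captured); then optionally a digit, then exactly 3 of a word character, then 3 to 6 of a non-digit (lazy) (captured).
`match` is anchored at position 0; if the pattern doesn't fit there, it returns None.
Here the pattern fails at index 0, so the call returns None.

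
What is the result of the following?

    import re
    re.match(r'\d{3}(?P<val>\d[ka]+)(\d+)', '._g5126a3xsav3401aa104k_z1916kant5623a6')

None

`re.match` won't scan ahead — the pattern has to work from the very first character.
Here position 0 doesn't satisfy it, so the call returns None.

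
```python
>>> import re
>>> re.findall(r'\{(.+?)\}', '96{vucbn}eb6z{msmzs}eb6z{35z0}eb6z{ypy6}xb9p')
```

Lazy quantifiers expand one character at a time until the remainder of the pattern can match.
Scanning left to right: at [2:9] match '{vucbn}', group 1 = 'vucbn'; at [13:20] match '{msmzs}', group 1 = 'msmzs'; at [24:30] match '{35z0}', group 1 = '35z0'; at [34:40] match '{ypy6}', group 1 = 'ypy6'.
With a single group, `findall` returns only what that group captured — 4 items.

['vucbn', 'msmzs', '35z0', 'ypy6']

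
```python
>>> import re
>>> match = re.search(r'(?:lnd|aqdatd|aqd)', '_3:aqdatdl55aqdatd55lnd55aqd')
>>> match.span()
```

The regex engine tests alternatives in the order written; an earlier branch that matches wins even if a later one would match more.
The match spans [3:9] → 'aqdatd'.

(3, 9)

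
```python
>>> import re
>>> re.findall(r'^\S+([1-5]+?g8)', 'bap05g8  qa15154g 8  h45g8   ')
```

`findall` collects group 1 from the one match (1 total).

['5g8']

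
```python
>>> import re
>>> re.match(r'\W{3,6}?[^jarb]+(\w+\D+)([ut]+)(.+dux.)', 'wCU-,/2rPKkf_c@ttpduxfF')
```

None

`re.match` won't scan ahead — the pattern has to work from the very first character.
Here position 0 doesn't satisfy it, so the call returns None.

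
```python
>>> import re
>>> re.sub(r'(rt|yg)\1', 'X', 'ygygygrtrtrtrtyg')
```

'XygXXyg'

`\1` has to match the exact text group 1 already captured.
Matches: at [0:4] → 'ygyg'; at [6:10] → 'rtrt'; at [10:14] → 'rtrt'.
Each match is replaced by 'X'.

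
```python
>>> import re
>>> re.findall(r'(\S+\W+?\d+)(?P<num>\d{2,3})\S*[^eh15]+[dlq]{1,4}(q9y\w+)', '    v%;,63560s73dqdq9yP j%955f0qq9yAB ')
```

This matches one or more of a non-whitespace character, then one or more of a non-word character (lazy), then one or more of a digit (captured); then 2 to 3 of a digit (captured as 'num'); then zero or more of a non-whitespace character, then one or more of any character except [eh15], then 1 to 4 of one of [dlq]; then the literal 'q9y', then one or more of a word character (captured).
With 3 capturing groups, `findall` returns a 3-tuple per match.

[('v%;,635', '60', 'q9yP'), ('j%9', '55', 'q9yAB')]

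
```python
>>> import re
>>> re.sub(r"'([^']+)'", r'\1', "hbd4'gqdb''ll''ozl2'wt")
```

'hbd4gqdbllozl2wt'

Matches: at [4:10] → "'gqdb'"; at [10:14] → "'ll'"; at [14:20] → "'ozl2'".
Each match is replaced using the text its own group 1 captured.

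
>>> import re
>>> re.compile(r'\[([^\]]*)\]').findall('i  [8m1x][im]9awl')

['8m1x', 'im']

Walking the string: at [3:9] match '[8m1x]', group 1 = '8m1x'; at [9:13] match '[im]', group 1 = 'im'.
With a single group, `findall` returns only what that group captured — 2 items.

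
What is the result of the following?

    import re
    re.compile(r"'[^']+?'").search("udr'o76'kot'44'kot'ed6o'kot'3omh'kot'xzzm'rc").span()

(3, 8)

The match spans [3:8] → "'o76'".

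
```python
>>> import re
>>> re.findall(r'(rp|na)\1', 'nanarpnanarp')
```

['na', 'na']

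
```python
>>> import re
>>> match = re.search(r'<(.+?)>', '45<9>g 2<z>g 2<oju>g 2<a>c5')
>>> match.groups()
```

The match spans [2:5] → '<9>'.
Captured: group 1 = '9'.

('9',)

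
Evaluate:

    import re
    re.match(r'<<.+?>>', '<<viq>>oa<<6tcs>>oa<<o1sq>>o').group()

With the lazy modifier that quantifier settles for the fewest repetitions that let the rest of the pattern succeed (the atoms after it are unaffected and can still be greedy).
`match` is anchored at position 0; if the pattern doesn't fit there, it returns None.
The match spans [0:7] → '<<viq>>'.

'<<viq>>'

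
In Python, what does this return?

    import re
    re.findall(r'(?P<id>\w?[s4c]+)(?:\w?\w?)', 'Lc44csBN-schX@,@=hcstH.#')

['Lc44cs', 'sc', 'hcs']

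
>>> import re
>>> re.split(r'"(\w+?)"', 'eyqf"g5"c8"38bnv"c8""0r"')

['eyqf', 'g5', 'c8', '38bnv', 'c8"', '0r', '']

Matches to split on: at [4:8] → '"g5"'; at [10:17] → '"38bnv"'; at [20:24] → '"0r"'.
The group in the pattern means `split` returns the separators' captures alongside the pieces.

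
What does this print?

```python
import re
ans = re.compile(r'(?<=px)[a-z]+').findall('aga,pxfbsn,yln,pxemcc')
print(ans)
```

['fbsn', 'emcc']

The positive lookaround only admits positions where the adjacent text matches; those characters stay outside the span.
Matches: at [6:10] → 'fbsn'; at [17:21] → 'emcc'.
No capturing groups, so `findall` returns the 2 full match strings.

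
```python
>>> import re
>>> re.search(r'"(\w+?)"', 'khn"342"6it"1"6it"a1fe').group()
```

'"342"'

The match spans [3:8] → '"342"'.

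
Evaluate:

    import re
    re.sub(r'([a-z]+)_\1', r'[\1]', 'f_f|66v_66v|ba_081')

'[f]|66v_66v|ba_081'

After group 1 captures some text, `\1` only succeeds where that same text appears again.
Matches: at [0:3] → 'f_f'.
Each match is replaced using the text its own group 1 captured.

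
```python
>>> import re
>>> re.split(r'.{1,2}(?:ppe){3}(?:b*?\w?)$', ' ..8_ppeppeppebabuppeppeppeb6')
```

[' ..8_ppeppeppeba', '']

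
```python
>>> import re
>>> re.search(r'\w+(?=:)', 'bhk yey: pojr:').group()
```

'yey'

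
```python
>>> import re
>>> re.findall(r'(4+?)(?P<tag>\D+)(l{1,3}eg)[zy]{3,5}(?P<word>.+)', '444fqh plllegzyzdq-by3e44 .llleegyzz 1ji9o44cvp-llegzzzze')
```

Pattern: one or more of a literal '4' (lazy) (captured); then one or more of a non-digit (captured as 'tag'); then 1 to 3 of a literal 'l', then the literal 'eg' (captured); then 3 to 5 of one of [zy]; then one or more of any character (captured as 'word').
Matches: at [0:57] match '444fqh plllegzyzdq-by3e44 .llleegyzz 1ji9o44cvp-llegzzzze', groups = ('444', 'fqh pll', 'leg', 'dq-by3e44 .llleegyzz 1ji9o44cvp-llegzzzze').
`findall` packs the 4 group values into a tuple for every match.

[('444', 'fqh pll', 'leg', 'dq-by3e44 .llleegyzz 1ji9o44cvp-llegzzzze')]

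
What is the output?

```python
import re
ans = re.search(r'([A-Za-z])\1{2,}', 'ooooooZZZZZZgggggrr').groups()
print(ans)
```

The backreference `\1` re-matches whatever the first group consumed, character for character.
`re.search` tries every starting position until one works.
The match spans [0:6] → 'oooooo'.
Captured: group 1 = 'o'.

('o',)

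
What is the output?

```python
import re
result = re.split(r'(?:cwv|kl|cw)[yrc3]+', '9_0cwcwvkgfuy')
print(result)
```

['9_0', 'wvkgfuy']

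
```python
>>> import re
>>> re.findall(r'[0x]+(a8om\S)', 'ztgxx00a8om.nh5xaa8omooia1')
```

['a8om.']

This matches one or more of one of [0x]; then the literal 'a', then the literal '8om', then a non-whitespace character (captured).
Matches: at [3:12] match 'xx00a8om.', group 1 = 'a8om.'.
With a single group, `findall` returns only what that group captured — 1 item.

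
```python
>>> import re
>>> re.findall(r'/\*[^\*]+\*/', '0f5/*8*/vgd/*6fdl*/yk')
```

Walking the string: at [3:8] → '/*8*/'; at [11:19] → '/*6fdl*/'.
With no groups in the pattern, `findall` gives back each whole match — 2 here.

['/*8*/', '/*6fdl*/']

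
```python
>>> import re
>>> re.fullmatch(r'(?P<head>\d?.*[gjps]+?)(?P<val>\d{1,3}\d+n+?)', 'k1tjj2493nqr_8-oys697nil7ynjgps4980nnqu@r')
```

The pattern matches optionally a digit, then zero or more of any character, then one or more of one of [gjps] (lazy) (captured as 'head'); then 1 to 3 of a digit, then one or more of a digit, then one or more of the literal 'n' (lazy) (captured as 'val').
`re.fullmatch` is like wrapping the pattern in `^…$` (in single-line mode).
Here the string isn't matched end-to-end, so the call returns None.

None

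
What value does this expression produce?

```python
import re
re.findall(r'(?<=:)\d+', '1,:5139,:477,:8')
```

Because the assertion is zero-width, the text it checks is not consumed and won't appear in the result.
With no groups in the pattern, `findall` gives back each whole match — 3 here.

['5139', '477', '8']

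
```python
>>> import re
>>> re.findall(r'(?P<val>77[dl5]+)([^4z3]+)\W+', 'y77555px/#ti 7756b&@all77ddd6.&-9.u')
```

[('77555', 'px/#ti 7756b&@all77ddd6.&-9')]

Pattern: the literal '77', then one or more of one of [dl5] (captured as 'val'); then one or more of any character except [4z3] (captured); then one or more of a non-word character.
Matches: at [1:34] match '77555px/#ti 7756b&@all77ddd6.&-9.', groups = ('77555', 'px/#ti 7756b&@all77ddd6.&-9').
With 2 capturing groups, `findall` returns a 2-tuple per match.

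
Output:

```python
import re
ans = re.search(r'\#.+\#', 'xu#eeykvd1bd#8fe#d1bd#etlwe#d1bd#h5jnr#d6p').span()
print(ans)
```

The match spans [2:39] → '#eeykvd1bd#8fe#d1bd#etlwe#d1bd#h5jnr#'.

(2, 39)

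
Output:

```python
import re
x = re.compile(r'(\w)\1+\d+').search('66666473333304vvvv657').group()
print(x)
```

66666473333304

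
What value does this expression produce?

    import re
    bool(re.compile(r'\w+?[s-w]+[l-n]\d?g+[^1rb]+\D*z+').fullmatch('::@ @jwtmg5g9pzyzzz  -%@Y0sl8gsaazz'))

False

This matches one or more of a word character (lazy), then one or more of a character in [s-w]; then a character in [l-n], then optionally a digit; then one or more of a literal 'g'; then one or more of any character except [1rb], then zero or more of a non-digit, then one or more of the literal 'z'.
`fullmatch` succeeds only if the pattern covers the string from start to end.
Here there's no way to consume every character, so the call returns None, and `bool(None)` is False.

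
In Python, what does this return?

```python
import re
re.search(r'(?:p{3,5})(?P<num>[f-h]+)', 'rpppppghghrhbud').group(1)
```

'ghgh'

The match spans [1:10] → 'pppppghgh'.
Captured: group 1 = 'ghgh'.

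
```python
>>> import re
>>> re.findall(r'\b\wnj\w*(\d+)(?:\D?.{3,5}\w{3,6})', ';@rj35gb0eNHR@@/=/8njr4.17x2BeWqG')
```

With a single group, `findall` returns only what that group captured — 1 item.

['4']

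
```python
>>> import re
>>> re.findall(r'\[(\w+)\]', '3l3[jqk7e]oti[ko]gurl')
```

['jqk7e', 'ko']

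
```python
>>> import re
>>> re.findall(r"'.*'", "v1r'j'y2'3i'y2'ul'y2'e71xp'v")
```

Matches: at [3:27] → "'j'y2'3i'y2'ul'y2'e71xp'".
`findall` yields the raw match text (1 of them) because the pattern has no groups.

["'j'y2'3i'y2'ul'y2'e71xp'"]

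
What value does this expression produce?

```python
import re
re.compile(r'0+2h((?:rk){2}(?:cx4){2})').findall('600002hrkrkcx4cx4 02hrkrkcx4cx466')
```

['rkrkcx4cx4', 'rkrkcx4cx4']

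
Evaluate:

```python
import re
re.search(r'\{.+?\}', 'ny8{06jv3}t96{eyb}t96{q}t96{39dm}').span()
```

Unlike `match`, `search` isn't anchored — it looks for the pattern anywhere in the string.
The match spans [3:10] → '{06jv3}'.

(3, 10)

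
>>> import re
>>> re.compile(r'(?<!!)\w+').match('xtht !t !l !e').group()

`re.match` only tries the pattern at the start of the string.
The match spans [0:4] → 'xtht'.

'xtht'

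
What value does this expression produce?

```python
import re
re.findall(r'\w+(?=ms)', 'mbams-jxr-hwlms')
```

The `(?=…)`/`(?<=…)` assertion just peeks at neighbouring text; it doesn't advance the match position.
Scanning left to right: at [0:3] → 'mba'; at [10:13] → 'hwl'.
With no groups in the pattern, `findall` gives back each whole match — 2 here.

['mba', 'hwl']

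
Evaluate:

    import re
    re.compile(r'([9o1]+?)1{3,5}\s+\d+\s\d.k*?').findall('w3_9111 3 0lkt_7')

This matches one or more of one of [9o1] (lazy) (captured); then 3 to 5 of the literal '1', then one or more of whitespace; then one or more of a digit, then whitespace; then a digit, then any character, then zero or more of a literal 'k' (lazy).
Matches: at [3:12] match '9111 3 0l', group 1 = '9'.
`findall` collects group 1 from the one match (1 total).

['9']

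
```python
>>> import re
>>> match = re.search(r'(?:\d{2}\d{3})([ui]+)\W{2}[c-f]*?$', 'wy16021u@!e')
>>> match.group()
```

'16021u@!e'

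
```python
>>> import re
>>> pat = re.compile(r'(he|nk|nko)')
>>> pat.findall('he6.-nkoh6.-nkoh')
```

['he', 'nk', 'nk']

Alternation tries branches left to right and keeps the first one that lets the overall match succeed at that position.
One capturing group, so `findall` returns just the captured substring from each match — 3 in all.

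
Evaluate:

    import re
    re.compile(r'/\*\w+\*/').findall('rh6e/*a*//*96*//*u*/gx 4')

['/*a*/', '/*96*/', '/*u*/']

Matches: at [4:9] → '/*a*/'; at [9:15] → '/*96*/'; at [15:20] → '/*u*/'.
No capturing groups, so `findall` returns the 3 full match strings.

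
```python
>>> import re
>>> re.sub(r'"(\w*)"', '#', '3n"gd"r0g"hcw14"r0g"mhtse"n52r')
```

'3n#r0g#r0g#n52r'

Matches: at [2:6] → '"gd"'; at [9:16] → '"hcw14"'; at [19:26] → '"mhtse"'.
`sub` substitutes '#' at each match site.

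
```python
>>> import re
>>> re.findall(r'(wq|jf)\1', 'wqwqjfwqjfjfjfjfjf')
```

After group 1 captures some text, `\1` only succeeds where that same text appears again.
Scanning left to right: at [0:4] match 'wqwq', group 1 = 'wq'; at [8:12] match 'jfjf', group 1 = 'jf'; at [12:16] match 'jfjf', group 1 = 'jf'.
`findall` collects group 1 from each match (3 total).

['wq', 'jf', 'jf']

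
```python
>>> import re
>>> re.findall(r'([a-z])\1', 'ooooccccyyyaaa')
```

['o', 'o', 'c', 'c', 'y', 'a']

A backreference is literal: `\1` must see the identical characters the first group matched.
Matches: at [0:2] match 'oo', group 1 = 'o'; at [2:4] match 'oo', group 1 = 'o'; at [4:6] match 'cc', group 1 = 'c'; at [6:8] match 'cc', group 1 = 'c'; at [8:10] match 'yy', group 1 = 'y'; ….
Because there's exactly one group, `findall` drops the full match and keeps group 1 from each hit.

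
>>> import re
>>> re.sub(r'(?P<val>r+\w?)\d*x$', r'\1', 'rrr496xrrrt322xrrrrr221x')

Pattern: one or more of the literal 'r', then optionally a word character (captured as 'val'); then zero or more of a digit, then the literal 'x'; then anchored at the end.
Matches: at [15:24] → 'rrrrr221x'.
The replacement refers to a captured group, so each match is rewritten using its own captured text.

'rrr496xrrrt322xrrrrr2'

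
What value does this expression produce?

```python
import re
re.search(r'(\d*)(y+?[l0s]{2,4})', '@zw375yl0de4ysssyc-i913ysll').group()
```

'375yl0'

This matches zero or more of a digit (captured); then one or more of the literal 'y' (lazy), then 2 to 4 of one of [l0s] (captured).
The match spans [3:9] → '375yl0'.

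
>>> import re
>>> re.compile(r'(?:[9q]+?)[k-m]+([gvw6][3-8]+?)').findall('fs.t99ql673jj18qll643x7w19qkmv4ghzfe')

['67', '64', 'v4']

This matches one or more of one of [9q] (lazy) (non-capturing group); then one or more of a character in [k-m]; then one of [gvw6], then one or more of a character in [3-8] (lazy) (captured).
The `?` after the quantifier makes it lazy — it takes as little as possible before letting the rest of the pattern try.
Walking the string: at [4:10] match '99ql67', group 1 = '67'; at [15:20] match 'qll64', group 1 = '64'; at [25:31] match '9qkmv4', group 1 = 'v4'.
Because there's exactly one group, `findall` drops the full match and keeps group 1 from each hit.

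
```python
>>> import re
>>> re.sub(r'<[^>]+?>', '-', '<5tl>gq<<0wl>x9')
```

Every occurrence is swapped for '-'.

'-gq-x9'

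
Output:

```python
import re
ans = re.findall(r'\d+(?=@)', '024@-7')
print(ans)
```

['024']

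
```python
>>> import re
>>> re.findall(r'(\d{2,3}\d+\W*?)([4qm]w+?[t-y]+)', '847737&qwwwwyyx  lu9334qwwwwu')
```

The pattern matches 2 to 3 of a digit, then one or more of a digit, then zero or more of a non-word character (lazy) (captured); then one of [4qm], then one or more of the literal 'w' (lazy), then one or more of a character in [t-y] (captured).
Scanning left to right: at [0:15] match '847737&qwwwwyyx', groups = ('847737&', 'qwwwwyyx'); at [19:29] match '9334qwwwwu', groups = ('9334', 'qwwwwu').
2 groups means each result is a tuple of 2 captured strings — 2 here.

[('847737&', 'qwwwwyyx'), ('9334', 'qwwwwu')]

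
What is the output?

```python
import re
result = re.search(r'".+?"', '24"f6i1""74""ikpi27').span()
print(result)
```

The `?` after the quantifier makes it lazy — it takes as little as possible before letting the rest of the pattern try.
`re.search` tries every starting position until one works.
The match spans [2:8] → '"f6i1"'.

(2, 8)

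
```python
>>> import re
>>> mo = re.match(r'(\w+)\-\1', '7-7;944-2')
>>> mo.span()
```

(0, 3)

`match` is anchored at position 0; if the pattern doesn't fit there, it returns None.
The match spans [0:3] → '7-7'.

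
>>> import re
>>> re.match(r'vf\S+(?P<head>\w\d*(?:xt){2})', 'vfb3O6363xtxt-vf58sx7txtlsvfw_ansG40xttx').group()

Pattern: the literal 'vf', then one or more of a non-whitespace character; then a word character, then zero or more of a digit, then the literal 'xt' repeated 2 times (captured as 'head').
`match` is anchored at position 0; if the pattern doesn't fit there, it returns None.
The match spans [0:13] → 'vfb3O6363xtxt'.
Captured: group 1 = '3xtxt'.

'vfb3O6363xtxt'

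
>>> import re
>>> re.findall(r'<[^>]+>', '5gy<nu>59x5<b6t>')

['<nu>', '<b6t>']

`findall` yields the raw match text (2 of them) because the pattern has no groups.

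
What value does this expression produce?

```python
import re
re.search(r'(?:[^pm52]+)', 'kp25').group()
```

'k'

Pattern: one or more of any character except [pm52] (non-capturing group).
`re.search` tries every starting position until one works.
The match spans [0:1] → 'k'.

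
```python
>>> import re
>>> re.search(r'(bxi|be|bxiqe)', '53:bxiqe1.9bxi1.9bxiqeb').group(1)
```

'bxi'

Branches in `(...|...)` are attempted left-to-right; the first branch that allows the whole pattern to succeed is taken.
Unlike `match`, `search` isn't anchored — it looks for the pattern anywhere in the string.
The match spans [3:6] → 'bxi'.
Captured: group 1 = 'bxi'.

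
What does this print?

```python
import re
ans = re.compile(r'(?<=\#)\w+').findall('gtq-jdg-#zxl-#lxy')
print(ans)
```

['zxl', 'lxy']

Because the assertion is zero-width, the text it checks is not consumed and won't appear in the result.
Matches: at [9:12] → 'zxl'; at [14:17] → 'lxy'.
With no groups in the pattern, `findall` gives back each whole match — 2 here.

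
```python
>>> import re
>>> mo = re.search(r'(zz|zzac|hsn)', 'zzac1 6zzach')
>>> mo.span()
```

(0, 2)

Alternation isn't longest-match — the leftmost alternative that fits at this position is chosen.
The match spans [0:2] → 'zz'.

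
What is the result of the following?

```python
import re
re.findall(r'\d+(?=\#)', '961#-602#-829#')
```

Lookahead/lookbehind check context without consuming it, so the matched span excludes the asserted characters.
No capturing groups, so `findall` returns the 3 full match strings.

['961', '602', '829']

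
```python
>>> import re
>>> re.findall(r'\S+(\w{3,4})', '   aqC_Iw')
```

['_Iw']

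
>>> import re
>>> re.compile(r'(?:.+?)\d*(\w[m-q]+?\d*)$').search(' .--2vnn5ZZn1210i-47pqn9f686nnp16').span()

This matches one or more of any character (lazy) (non-capturing group); then zero or more of a digit; then a word character, then one or more of a character in [m-q] (lazy), then zero or more of a digit (captured); then anchored at the end.
`re.search` scans for the first position where the pattern succeeds.
The match spans [0:33] → ' .--2vnn5ZZn1210i-47pqn9f686nnp16'.
Captured: group 1 = 'nnp16'.

(0, 33)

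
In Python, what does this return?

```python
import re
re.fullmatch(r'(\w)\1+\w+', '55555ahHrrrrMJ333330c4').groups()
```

('5',)

`\1` has to match the exact text group 1 already captured.
For `fullmatch`, every character of the input must be accounted for by the pattern.
The match spans [0:22] → '55555ahHrrrrMJ333330c4'.
Captured: group 1 = '5'.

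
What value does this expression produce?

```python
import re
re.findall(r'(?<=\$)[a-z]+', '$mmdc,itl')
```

Because the assertion is zero-width, the text it checks is not consumed and won't appear in the result.
Scanning left to right: at [1:5] → 'mmdc'.
`findall` yields the raw match text (1 of them) because the pattern has no groups.

['mmdc']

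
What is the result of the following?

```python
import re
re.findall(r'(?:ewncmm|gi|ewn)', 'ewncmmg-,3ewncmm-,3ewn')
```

Alternation isn't longest-match — the leftmost alternative that fits at this position is chosen.
`findall` yields the raw match text (3 of them) because the pattern has no groups.

['ewncmm', 'ewncmm', 'ewn']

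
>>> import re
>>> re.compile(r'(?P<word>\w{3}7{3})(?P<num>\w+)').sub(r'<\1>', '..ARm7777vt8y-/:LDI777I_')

'..<ARm777>-/:<LDI777>'

Pattern: exactly 3 of a word character, then exactly 3 of a literal '7' (captured as 'word'); then one or more of a word character (captured as 'num').
Each match is replaced using the text its own group 1 captured.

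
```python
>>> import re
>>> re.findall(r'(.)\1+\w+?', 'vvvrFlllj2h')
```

['v', 'l']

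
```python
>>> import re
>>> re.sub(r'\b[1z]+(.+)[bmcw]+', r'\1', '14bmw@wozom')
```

Each match is replaced using the text its own group 1 captured.

'4bmw@wozo'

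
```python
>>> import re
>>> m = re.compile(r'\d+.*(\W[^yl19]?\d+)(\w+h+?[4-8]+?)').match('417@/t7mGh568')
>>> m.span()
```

`re.match` only tries the pattern at the start of the string.
The match spans [0:11] → '417@/t7mGh5'.

(0, 11)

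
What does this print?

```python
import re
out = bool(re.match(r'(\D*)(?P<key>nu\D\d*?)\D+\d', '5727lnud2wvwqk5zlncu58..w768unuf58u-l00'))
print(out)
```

`match` is anchored at position 0; if the pattern doesn't fit there, it returns None.
Here the string doesn't start with a match, so the call returns None, and `bool(None)` is False.

False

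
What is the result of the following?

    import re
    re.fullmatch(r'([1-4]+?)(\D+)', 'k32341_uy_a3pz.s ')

Pattern: one or more of a character in [1-4] (lazy) (captured); then one or more of a non-digit (captured).
For `fullmatch`, every character of the input must be accounted for by the pattern.
Here there's no way to consume every character, so the call returns None.

None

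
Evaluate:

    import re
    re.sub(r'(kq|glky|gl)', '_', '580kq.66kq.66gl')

'580_.66_.66_'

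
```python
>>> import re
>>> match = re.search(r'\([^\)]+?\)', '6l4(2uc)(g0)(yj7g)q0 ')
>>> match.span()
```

`re.search` scans for the first position where the pattern succeeds.
The match spans [3:8] → '(2uc)'.

(3, 8)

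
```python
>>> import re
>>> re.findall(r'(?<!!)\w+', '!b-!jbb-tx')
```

A negative assertion filters positions out without eating any characters.
Walking the string: at [5:7] → 'bb'; at [8:10] → 'tx'.
With no groups in the pattern, `findall` gives back each whole match — 2 here.

['bb', 'tx']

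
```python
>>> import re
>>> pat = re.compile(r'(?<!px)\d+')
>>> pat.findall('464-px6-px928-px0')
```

['464', '28']

The negative lookahead/lookbehind blocks any match where the forbidden context is present.
No capturing groups, so `findall` returns the 2 full match strings.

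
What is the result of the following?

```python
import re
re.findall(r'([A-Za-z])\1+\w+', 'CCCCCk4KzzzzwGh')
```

['C']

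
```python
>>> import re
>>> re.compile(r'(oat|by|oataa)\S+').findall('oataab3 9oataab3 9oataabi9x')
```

['oat', 'oat', 'oat']

The regex engine tests alternatives in the order written; an earlier branch that matches wins even if a later one would match more.
Walking the string: at [0:7] match 'oataab3', group 1 = 'oat'; at [9:16] match 'oataab3', group 1 = 'oat'; at [18:27] match 'oataabi9x', group 1 = 'oat'.
Because there's exactly one group, `findall` drops the full match and keeps group 1 from each hit.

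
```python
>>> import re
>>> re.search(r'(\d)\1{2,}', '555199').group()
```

'555'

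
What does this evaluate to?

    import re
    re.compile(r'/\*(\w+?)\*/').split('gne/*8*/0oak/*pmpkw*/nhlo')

['gne', '8', '0oak', 'pmpkw', 'nhlo']

The group in the pattern means `split` returns the separators' captures alongside the pieces.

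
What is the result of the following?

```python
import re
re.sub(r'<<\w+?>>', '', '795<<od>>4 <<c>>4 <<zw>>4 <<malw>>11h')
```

'7954 4 4 11h'

`sub` substitutes '' at each match site.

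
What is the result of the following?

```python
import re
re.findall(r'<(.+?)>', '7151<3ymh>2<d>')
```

['3ymh', 'd']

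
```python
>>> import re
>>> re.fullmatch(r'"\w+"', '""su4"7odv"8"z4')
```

For `fullmatch`, every character of the input must be accounted for by the pattern.
Here there's no way to consume every character, so the call returns None.

None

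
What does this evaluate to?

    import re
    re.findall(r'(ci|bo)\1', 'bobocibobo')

`\1` is not a pattern — it's the concrete string captured by group 1, re-applied verbatim.
Matches: at [0:4] match 'bobo', group 1 = 'bo'; at [6:10] match 'bobo', group 1 = 'bo'.
Because there's exactly one group, `findall` drops the full match and keeps group 1 from each hit.

['bo', 'bo']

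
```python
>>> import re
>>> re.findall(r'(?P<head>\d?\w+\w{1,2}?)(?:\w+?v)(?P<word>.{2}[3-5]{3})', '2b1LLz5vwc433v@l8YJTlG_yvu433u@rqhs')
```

[('2b1LLz', 'wc433')]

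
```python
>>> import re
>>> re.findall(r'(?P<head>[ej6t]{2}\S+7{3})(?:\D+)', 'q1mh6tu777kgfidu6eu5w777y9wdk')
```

Pattern: exactly 2 of one of [ej6t], then one or more of a non-whitespace character, then exactly 3 of the literal '7' (captured as 'head'); then one or more of a non-digit (non-capturing group).
Walking the string: at [4:25] match '6tu777kgfidu6eu5w777y', group 1 = '6tu777kgfidu6eu5w777'.
`findall` collects group 1 from the one match (1 total).

['6tu777kgfidu6eu5w777']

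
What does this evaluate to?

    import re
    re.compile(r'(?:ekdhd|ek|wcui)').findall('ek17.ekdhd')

['ek', 'ekdhd']

`|` is ordered: at each position the engine commits to the first alternative that works.
Walking the string: at [0:2] → 'ek'; at [5:10] → 'ekdhd'.
Since nothing is captured, `findall` lists the 2 matched substrings directly.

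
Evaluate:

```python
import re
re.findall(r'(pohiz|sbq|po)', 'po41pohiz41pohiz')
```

['po', 'pohiz', 'pohiz']

The regex engine tests alternatives in the order written; an earlier branch that matches wins even if a later one would match more.
`findall` collects group 1 from each match (3 total).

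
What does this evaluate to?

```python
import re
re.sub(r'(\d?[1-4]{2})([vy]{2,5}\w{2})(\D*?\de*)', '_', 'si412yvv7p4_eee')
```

This matches optionally a digit, then exactly 2 of a character in [1-4] (captured); then 2 to 5 of one of [vy], then exactly 2 of a word character (captured); then zero or more of a non-digit (lazy), then a digit, then zero or more of a literal 'e' (captured).
Matches: at [2:11] → '412yvv7p4'.
`sub` substitutes '_' at each match site.

'si__eee'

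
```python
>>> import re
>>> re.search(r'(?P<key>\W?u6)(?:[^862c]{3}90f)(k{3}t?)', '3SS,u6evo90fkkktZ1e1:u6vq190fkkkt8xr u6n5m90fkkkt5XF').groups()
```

(',u6', 'kkkt')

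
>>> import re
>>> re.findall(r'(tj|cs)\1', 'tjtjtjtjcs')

['tj', 'tj']

The backreference `\1` re-matches whatever the first group consumed, character for character.
Scanning left to right: at [0:4] match 'tjtj', group 1 = 'tj'; at [4:8] match 'tjtj', group 1 = 'tj'.
`findall` collects group 1 from each match (2 total).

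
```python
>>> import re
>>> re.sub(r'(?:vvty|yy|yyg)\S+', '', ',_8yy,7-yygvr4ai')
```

',_8'

`sub` substitutes '' at each match site.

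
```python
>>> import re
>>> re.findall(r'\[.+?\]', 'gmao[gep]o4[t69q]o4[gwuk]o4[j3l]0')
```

['[gep]', '[t69q]', '[gwuk]', '[j3l]']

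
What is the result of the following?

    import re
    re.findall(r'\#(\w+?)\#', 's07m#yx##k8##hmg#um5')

['yx', 'k8', 'hmg']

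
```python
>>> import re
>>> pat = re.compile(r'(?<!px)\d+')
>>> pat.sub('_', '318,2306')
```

'_,_'

`(?!…)`/`(?<!…)` only lets a position through if the neighbouring text does NOT match; no characters are consumed.
Each match is replaced by '_'.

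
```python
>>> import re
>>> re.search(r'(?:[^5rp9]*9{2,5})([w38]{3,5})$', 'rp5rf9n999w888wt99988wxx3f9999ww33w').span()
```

(19, 35)

The pattern matches zero or more of any character except [5rp9], then 2 to 5 of the literal '9' (non-capturing group); then 3 to 5 of one of [w38] (captured); then anchored at the end.
The match spans [19:35] → '88wxx3f9999ww33w'.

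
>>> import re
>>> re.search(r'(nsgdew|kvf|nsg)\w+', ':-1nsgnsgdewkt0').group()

'nsgnsgdewkt0'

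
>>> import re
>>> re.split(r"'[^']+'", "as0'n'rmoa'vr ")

Matches to split on: at [3:6] → "'n'".
Splitting on the pattern gives 2 pieces.

['as0', "rmoa'vr "]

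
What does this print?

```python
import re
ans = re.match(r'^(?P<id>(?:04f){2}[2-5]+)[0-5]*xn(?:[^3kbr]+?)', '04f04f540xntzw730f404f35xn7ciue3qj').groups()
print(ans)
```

('04f04f54',)

The match spans [0:12] → '04f04f540xnt'.
Captured: group 1 = '04f04f54'.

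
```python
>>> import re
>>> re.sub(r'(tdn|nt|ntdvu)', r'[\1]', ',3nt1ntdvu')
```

`|` is ordered: at each position the engine commits to the first alternative that works.
Matches: at [2:4] → 'nt'; at [5:7] → 'nt'.
`\1` in the replacement pulls in group 1's text for each match.

',3[nt]1[nt]dvu'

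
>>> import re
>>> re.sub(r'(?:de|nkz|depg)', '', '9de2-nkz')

'92-'

Every occurrence is swapped for ''.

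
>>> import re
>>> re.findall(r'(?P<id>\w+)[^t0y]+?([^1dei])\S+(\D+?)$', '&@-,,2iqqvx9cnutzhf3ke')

This matches one or more of a word character (captured as 'id'); then one or more of any character except [t0y] (lazy); then any character except [1dei] (captured); then one or more of a non-whitespace character; then one or more of a non-digit (lazy) (captured); then anchored at the end.
Matches: at [5:22] match '2iqqvx9cnutzhf3ke', groups = ('2iqqvx9cnutzh', '3', 'e').
3 groups means the one result is a tuple of 3 captured strings — 1 here.

[('2iqqvx9cnutzh', '3', 'e')]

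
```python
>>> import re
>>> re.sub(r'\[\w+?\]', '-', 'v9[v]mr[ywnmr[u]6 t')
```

'v9-mr[ywnmr-6 t'

Each match is replaced by '-'.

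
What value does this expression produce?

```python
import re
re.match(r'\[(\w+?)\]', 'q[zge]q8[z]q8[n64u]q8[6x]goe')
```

`match` is anchored at position 0; if the pattern doesn't fit there, it returns None.
Here position 0 doesn't satisfy it, so the call returns None.

None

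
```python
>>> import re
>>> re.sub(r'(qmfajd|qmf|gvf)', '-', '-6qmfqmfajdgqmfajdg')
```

'-6--g-g'

The regex engine tests alternatives in the order written; an earlier branch that matches wins even if a later one would match more.
Every occurrence is swapped for '-'.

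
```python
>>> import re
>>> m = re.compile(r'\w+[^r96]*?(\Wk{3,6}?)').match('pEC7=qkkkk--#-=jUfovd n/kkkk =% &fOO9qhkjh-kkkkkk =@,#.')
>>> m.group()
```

'pEC7=qkkkk--#-=jUfovd n/kkk'

This matches one or more of a word character, then zero or more of any character except [r96] (lazy); then a non-word character, then 3 to 6 of the literal 'k' (lazy) (captured).
Lazy quantifiers expand one character at a time until the remainder of the pattern can match.
`re.match` only tries the pattern at the start of the string.
The match spans [0:27] → 'pEC7=qkkkk--#-=jUfovd n/kkk'.
Captured: group 1 = '/kkk'.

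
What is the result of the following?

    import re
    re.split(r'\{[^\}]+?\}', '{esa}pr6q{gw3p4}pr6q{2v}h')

['', 'pr6q', 'pr6q', 'h']

Matches to split on: at [0:5] → '{esa}'; at [9:16] → '{gw3p4}'; at [20:24] → '{2v}'.
`split` removes every match and returns the 4 fragments in between.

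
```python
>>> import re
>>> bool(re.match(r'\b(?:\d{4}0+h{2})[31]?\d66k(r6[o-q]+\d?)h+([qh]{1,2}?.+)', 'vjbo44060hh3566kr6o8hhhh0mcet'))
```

This matches a word boundary (`\b`, zero-width); then exactly 4 of a digit, then one or more of the literal '0', then exactly 2 of a literal 'h' (non-capturing group); then optionally one of [31], then a digit, then the literal '66k'; then the literal 'r6', then one or more of a character in [o-q], then optionally a digit (captured); then one or more of a literal 'h'; then 1 to 2 of one of [qh] (lazy), then one or more of any character (captured).
With `match`, the pattern is implicitly anchored at the beginning.
Here position 0 doesn't satisfy it, so the call returns None, and `bool(None)` is False.

False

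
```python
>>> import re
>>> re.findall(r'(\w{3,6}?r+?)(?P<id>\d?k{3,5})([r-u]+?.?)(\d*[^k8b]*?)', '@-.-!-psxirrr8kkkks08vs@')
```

A non-greedy quantifier consumes as few characters as it can — just enough that the remainder of the pattern still matches from where it stops; whatever follows it matches normally.
`findall` packs the 4 group values into a tuple for every match.

[('psxirrr', '8kkkk', 's0', '8')]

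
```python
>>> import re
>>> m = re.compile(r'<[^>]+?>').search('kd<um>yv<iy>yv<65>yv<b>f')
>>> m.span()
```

(2, 6)

The match spans [2:6] → '<um>'.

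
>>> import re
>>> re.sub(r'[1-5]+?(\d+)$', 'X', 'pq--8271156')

The pattern matches one or more of a character in [1-5] (lazy); then one or more of a digit (captured); then anchored at the end.
Every occurrence is swapped for 'X'.

'pq--8X'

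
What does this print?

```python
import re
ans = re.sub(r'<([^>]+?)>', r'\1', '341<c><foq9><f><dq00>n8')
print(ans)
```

Matches: at [3:6] → '<c>'; at [6:12] → '<foq9>'; at [12:15] → '<f>'; at [15:21] → '<dq00>'.
Each match is replaced using the text its own group 1 captured.

341cfoq9fdq00n8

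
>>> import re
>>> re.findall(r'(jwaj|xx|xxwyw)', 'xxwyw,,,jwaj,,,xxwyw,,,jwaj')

['xx', 'jwaj', 'xx', 'jwaj']

Branches in `(...|...)` are attempted left-to-right; the first branch that allows the whole pattern to succeed is taken.
With a single group, `findall` returns only what that group captured — 4 items.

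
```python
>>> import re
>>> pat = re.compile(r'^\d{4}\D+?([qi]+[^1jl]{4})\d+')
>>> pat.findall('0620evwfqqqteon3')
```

['qqqteon']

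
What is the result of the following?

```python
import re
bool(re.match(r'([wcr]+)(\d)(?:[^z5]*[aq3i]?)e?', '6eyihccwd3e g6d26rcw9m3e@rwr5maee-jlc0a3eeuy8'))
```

False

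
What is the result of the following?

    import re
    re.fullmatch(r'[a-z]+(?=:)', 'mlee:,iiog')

`fullmatch` succeeds only if the pattern covers the string from start to end.
Here there's no way to consume every character, so the call returns None.

None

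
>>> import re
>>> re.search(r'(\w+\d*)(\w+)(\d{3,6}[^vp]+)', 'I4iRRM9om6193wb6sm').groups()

('I4iRRM9om', '6', '193wb6sm')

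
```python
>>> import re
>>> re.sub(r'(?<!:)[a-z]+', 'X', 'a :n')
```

'X :n'

A negative assertion filters positions out without eating any characters.
Matches: at [0:1] → 'a'.
Every occurrence is swapped for 'X'.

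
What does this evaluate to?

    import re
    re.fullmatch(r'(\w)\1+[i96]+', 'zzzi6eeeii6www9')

A backreference is literal: `\1` must see the identical characters the first group matched.
`fullmatch` succeeds only if the pattern covers the string from start to end.
Here the string isn't matched end-to-end, so the call returns None.

None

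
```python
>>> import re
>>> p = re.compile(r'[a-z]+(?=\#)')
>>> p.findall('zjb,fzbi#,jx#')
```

['fzbi', 'jx']

The `(?=…)`/`(?<=…)` assertion just peeks at neighbouring text; it doesn't advance the match position.
Matches: at [4:8] → 'fzbi'; at [10:12] → 'jx'.
No capturing groups, so `findall` returns the 2 full match strings.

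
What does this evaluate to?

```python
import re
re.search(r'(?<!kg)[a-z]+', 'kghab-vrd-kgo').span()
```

The negative lookahead/lookbehind blocks any match where the forbidden context is present.
`re.search` scans for the first position where the pattern succeeds.
The match spans [0:5] → 'kghab'.

(0, 5)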